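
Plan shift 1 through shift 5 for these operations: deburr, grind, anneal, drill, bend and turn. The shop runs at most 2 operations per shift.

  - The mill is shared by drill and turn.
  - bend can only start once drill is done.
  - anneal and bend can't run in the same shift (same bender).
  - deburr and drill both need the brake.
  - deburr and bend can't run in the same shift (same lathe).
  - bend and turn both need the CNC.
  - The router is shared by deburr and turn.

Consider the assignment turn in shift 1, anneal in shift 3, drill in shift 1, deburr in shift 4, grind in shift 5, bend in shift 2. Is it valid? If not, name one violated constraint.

No. The mill is shared by drill and turn is not satisfied.

bend can only start once drill is done — holds.
deburr and drill both need the brake — holds.
anneal and bend can't run in the same shift (same bender) — holds.
The router is shared by deburr and turn — holds.
The shop runs at most 2 operations per shift — holds.
bend and turn both need the CNC — holds.
deburr and bend can't run in the same shift (same lathe) — holds.
The mill is shared by drill and turn — violated.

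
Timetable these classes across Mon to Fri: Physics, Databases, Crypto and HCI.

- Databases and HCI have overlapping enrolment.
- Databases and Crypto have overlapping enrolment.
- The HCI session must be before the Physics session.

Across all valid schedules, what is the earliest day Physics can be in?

Precedence pushes Physics to at least Tue.
Physics at Tue is achievable: HCI=Mon; Physics=Tue; Crypto=Mon; Databases=Tue.

Tue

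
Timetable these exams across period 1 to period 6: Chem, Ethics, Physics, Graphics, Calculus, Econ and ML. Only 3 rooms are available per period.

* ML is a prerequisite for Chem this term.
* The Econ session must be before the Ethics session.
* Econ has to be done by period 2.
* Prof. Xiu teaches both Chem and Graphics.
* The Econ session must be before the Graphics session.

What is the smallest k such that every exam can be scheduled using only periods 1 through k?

3 periods

The precedence chain requires at least 2 distinct periods.
With at most 3 per period and 7 exams, at least 3 periods are needed.
3 works (last occupied period: period 3): for example Calculus in period 2; Physics in period 1; ML in period 1; Ethics in period 2; Chem in period 2; Graphics in period 3; Econ in period 1.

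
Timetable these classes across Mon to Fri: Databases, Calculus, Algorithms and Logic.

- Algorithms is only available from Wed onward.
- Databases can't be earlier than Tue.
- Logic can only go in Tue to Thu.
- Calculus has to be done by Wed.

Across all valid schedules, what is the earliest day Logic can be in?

Tue

Logic is available from Tue; Logic's own window allows nothing later than Thu.
Logic at Tue is achievable: Logic -> Tue, Algorithms -> Wed, Calculus -> Mon, Databases -> Tue.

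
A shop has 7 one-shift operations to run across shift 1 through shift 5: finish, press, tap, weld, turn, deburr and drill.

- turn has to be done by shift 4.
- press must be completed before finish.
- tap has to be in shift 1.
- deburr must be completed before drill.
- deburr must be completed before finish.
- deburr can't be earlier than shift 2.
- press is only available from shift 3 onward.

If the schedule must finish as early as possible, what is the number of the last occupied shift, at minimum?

The precedence chain requires at least 2 distinct shifts.
Propagating the time windows through the other constraints, finish can't land before shift 4, so the schedule must run through at least shift 4.
4 works (last occupied shift: shift 4): for example drill=shift 3; deburr=shift 2; turn=shift 1; finish=shift 4; tap=shift 1; press=shift 3; weld=shift 1.

4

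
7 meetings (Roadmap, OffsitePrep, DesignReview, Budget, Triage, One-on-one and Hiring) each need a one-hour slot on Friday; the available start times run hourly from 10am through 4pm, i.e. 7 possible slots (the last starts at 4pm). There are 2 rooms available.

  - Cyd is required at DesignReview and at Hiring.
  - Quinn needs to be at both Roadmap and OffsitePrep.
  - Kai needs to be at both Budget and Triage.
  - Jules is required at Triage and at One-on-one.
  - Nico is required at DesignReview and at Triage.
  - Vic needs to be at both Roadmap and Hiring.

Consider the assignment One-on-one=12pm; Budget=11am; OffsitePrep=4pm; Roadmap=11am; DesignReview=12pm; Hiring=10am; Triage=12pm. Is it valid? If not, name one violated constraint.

Kai needs to be at both Budget and Triage — holds.
There are 2 rooms available — violated.
Jules is required at Triage and at One-on-one — violated.
Cyd is required at DesignReview and at Hiring — holds.
Quinn needs to be at both Roadmap and OffsitePrep — holds.
Nico is required at DesignReview and at Triage — violated.
Vic needs to be at both Roadmap and Hiring — holds.

Invalid. Nico is required at DesignReview and at Triage.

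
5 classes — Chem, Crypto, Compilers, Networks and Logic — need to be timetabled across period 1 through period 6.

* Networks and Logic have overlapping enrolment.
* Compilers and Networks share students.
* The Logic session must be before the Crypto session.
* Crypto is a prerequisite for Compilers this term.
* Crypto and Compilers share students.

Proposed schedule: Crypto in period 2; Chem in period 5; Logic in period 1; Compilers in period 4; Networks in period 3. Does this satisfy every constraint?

The Logic session must be before the Crypto session — holds.
Crypto is a prerequisite for Compilers this term — holds.
Crypto and Compilers share students — holds.
Compilers and Networks share students — holds.
Networks and Logic have overlapping enrolment — holds.

Valid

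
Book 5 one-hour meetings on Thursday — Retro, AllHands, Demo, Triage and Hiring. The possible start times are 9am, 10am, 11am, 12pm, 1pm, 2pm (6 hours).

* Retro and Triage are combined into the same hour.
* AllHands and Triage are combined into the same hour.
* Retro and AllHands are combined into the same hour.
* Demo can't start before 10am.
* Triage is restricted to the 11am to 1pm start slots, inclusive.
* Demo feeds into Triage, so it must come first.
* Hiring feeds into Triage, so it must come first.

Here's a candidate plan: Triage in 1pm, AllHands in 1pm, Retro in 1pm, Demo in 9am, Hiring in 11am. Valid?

Demo can't start before 10am — violated.
Retro and Triage are combined into the same hour — holds.
Demo feeds into Triage, so it must come first — holds.
Triage is restricted to the 11am to 1pm start slots, inclusive — holds.
Hiring feeds into Triage, so it must come first — holds.
Retro and AllHands are combined into the same hour — holds.
AllHands and Triage are combined into the same hour — holds.

No — it violates: Demo can't start before 10am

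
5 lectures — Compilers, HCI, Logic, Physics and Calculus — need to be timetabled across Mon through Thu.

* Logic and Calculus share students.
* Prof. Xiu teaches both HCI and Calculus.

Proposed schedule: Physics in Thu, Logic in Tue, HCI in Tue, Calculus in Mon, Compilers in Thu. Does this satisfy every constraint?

Yes, all constraints hold

Prof. Xiu teaches both HCI and Calculus — holds.
Logic and Calculus share students — holds.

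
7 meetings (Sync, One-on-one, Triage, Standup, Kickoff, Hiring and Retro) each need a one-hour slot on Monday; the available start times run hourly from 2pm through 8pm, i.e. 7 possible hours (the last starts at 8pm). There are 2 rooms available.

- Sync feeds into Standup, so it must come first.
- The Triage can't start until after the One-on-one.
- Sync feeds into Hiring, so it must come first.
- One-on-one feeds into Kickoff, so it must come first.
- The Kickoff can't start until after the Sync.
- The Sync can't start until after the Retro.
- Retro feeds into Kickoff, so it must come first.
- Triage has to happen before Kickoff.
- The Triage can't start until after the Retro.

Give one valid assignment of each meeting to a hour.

One-on-one in 2pm; Sync in 3pm; Hiring in 5pm; Kickoff in 4pm; Retro in 2pm; Triage in 3pm; Standup in 4pm

Checking: Retro(2pm) before Sync(3pm); Sync(3pm) before Kickoff(4pm); One-on-one(2pm) before Kickoff(4pm); Triage(3pm) before Kickoff(4pm); Retro(2pm) before Triage(3pm); Sync(3pm) before Standup(4pm); Sync(3pm) before Hiring(5pm); One-on-one(2pm) before Triage(3pm); Retro(2pm) before Kickoff(4pm); max 2 per hour (cap 2).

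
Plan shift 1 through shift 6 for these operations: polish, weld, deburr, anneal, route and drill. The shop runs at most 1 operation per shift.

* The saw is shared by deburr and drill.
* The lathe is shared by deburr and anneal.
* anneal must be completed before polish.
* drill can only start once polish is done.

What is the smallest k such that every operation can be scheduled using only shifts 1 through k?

6 shifts

The precedence chain requires at least 3 distinct shifts.
With at most 1 per shift and 6 operations, at least 6 shifts are needed.
6 works (last occupied shift: shift 6): for example anneal in shift 1; polish in shift 2; weld in shift 4; route in shift 6; drill in shift 3; deburr in shift 5.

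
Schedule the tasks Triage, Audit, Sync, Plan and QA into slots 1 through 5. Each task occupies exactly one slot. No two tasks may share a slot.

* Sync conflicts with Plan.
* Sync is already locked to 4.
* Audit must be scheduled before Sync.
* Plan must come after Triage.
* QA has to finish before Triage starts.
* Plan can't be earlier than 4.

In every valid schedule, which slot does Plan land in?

5

Plan's window is 4–5.
Sync is fixed at 4, and Plan can't share a slot with Sync.
So Plan must be 5.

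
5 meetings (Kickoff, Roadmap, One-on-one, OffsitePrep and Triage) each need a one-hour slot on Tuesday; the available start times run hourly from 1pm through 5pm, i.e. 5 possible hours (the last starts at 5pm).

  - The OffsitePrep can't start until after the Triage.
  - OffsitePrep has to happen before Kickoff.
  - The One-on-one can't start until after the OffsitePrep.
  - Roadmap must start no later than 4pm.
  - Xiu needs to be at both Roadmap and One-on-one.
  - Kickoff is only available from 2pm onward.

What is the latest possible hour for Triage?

Downstream work caps Triage at 3pm.
Triage at 3pm is achievable: Kickoff in 5pm, OffsitePrep in 4pm, Roadmap in 1pm, One-on-one in 5pm, Triage in 3pm.

3pm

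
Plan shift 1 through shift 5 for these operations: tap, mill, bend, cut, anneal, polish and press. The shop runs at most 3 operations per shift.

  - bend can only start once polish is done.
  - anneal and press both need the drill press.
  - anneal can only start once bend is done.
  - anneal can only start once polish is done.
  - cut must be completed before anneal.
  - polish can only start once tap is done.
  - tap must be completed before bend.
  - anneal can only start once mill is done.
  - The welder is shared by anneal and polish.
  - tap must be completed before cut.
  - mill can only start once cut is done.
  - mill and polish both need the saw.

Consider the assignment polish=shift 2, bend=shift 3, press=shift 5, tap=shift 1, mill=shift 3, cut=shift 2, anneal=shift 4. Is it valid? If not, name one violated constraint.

Yes

mill and polish both need the saw — holds.
anneal can only start once bend is done — holds.
mill can only start once cut is done — holds.
polish can only start once tap is done — holds.
tap must be completed before cut — holds.
anneal can only start once polish is done — holds.
tap must be completed before bend — holds.
The welder is shared by anneal and polish — holds.
The shop runs at most 3 operations per shift — holds.
cut must be completed before anneal — holds.
anneal and press both need the drill press — holds.
bend can only start once polish is done — holds.
anneal can only start once mill is done — holds.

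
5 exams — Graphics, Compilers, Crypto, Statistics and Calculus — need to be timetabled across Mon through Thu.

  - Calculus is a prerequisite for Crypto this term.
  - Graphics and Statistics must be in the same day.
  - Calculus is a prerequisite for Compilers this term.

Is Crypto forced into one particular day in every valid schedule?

No

Crypto can be Tue (e.g. Graphics -> Mon, Calculus -> Mon, Compilers -> Tue, Statistics -> Mon, Crypto -> Tue) or Wed (e.g. Calculus=Mon; Graphics=Mon; Compilers=Tue; Statistics=Mon; Crypto=Wed).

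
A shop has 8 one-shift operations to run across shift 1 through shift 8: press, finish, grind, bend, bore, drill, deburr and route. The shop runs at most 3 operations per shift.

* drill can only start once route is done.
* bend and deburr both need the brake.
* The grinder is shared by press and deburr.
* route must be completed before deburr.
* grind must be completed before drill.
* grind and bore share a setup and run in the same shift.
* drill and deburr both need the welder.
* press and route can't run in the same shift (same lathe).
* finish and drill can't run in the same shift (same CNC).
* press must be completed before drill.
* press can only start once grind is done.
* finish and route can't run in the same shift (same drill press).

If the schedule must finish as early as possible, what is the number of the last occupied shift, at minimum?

The precedence chain requires at least 3 distinct shifts.
With at most 3 per shift and 8 operations, at least 3 shifts are needed.
Could 3 shifts be enough, i.e. nothing placed later than shift 3? No: deburr must come after route (at shift 1 or later) → {shift 2, shift 3}; route must come before deburr (at shift 3 or earlier) → {shift 1, shift 2}; drill must come after route (at shift 1 or later) → {shift 2, shift 3}; press must come before drill (at shift 3 or earlier) → {shift 1, shift 2}; grind must come before drill (at shift 3 or earlier) → {shift 1, shift 2}; press must come after grind (at shift 1 or later) → {shift 2}; deburr can't share with press (shift 2) → {shift 3}; drill must come after press (at shift 2 or later) → {shift 3}; deburr can't share with drill (shift 3) → nothing is left.
So 3 shifts is not enough.
4 works (last occupied shift: shift 4): for example route=shift 1, deburr=shift 4, press=shift 2, grind=shift 1, drill=shift 3, finish=shift 2, bore=shift 1, bend=shift 2.

shift 4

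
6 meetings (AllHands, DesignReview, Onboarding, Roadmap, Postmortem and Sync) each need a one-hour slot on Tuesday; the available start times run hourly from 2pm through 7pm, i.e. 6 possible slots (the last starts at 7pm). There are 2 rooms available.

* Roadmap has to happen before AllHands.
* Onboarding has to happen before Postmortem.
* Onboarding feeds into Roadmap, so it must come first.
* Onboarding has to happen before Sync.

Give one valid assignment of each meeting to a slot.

Sync in 4pm, DesignReview in 2pm, AllHands in 4pm, Roadmap in 3pm, Onboarding in 2pm, Postmortem in 3pm

Checking: Onboarding(2pm) before Sync(4pm); Onboarding(2pm) before Postmortem(3pm); Roadmap(3pm) before AllHands(4pm); Onboarding(2pm) before Roadmap(3pm); max 2 per slot (cap 2).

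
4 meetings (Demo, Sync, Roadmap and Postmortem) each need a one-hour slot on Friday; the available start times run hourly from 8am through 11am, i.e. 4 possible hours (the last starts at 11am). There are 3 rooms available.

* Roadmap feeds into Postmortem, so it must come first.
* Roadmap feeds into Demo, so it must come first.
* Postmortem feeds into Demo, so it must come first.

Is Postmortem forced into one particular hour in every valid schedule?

Postmortem can be 9am (e.g. Demo -> 10am, Sync -> 8am, Roadmap -> 8am, Postmortem -> 9am) or 10am (e.g. Demo=11am, Sync=8am, Postmortem=10am, Roadmap=8am).

No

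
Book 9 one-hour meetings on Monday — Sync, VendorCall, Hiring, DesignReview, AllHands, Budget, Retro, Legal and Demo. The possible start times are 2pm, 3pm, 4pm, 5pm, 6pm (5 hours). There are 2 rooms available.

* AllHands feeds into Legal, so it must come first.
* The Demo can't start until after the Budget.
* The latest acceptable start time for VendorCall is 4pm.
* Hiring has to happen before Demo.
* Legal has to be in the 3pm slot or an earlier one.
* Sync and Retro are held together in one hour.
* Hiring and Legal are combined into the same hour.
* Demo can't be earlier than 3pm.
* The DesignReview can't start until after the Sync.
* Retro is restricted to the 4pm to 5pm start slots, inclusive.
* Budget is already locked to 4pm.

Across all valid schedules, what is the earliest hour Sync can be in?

5pm

Sync must be in the same hour as Retro, which can't be before 4pm, so Sync is at least 4pm; downstream work caps Sync at 5pm.
Sync at 5pm is achievable: Sync=5pm, AllHands=2pm, Retro=5pm, DesignReview=6pm, Legal=3pm, Budget=4pm, VendorCall=2pm, Hiring=3pm, Demo=6pm.
Nothing earlier works — the capacity limit rule out every hour before 5pm.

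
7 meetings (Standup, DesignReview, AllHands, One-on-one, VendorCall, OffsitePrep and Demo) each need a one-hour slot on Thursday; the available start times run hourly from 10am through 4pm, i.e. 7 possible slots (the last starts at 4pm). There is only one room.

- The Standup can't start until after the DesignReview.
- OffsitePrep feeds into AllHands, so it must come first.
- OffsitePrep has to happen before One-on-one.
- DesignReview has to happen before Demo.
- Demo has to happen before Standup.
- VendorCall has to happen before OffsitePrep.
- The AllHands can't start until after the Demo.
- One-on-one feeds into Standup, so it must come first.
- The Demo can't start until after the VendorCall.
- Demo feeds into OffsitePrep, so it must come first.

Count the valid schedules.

Splitting on Standup: it can be 3pm (2), 4pm (4). Listing each branch's schedules as (DesignReview, AllHands, One-on-one, VendorCall, OffsitePrep, Demo):
Standup=3pm: (10am,4pm,2pm,11am,1pm,12pm) (11am,4pm,2pm,10am,1pm,12pm) — 2.
Standup=4pm: (10am,2pm,3pm,11am,1pm,12pm) (10am,3pm,2pm,11am,1pm,12pm) (11am,2pm,3pm,10am,1pm,12pm) (11am,3pm,2pm,10am,1pm,12pm) — 4.
Summing: 2 + 4 = 6.

6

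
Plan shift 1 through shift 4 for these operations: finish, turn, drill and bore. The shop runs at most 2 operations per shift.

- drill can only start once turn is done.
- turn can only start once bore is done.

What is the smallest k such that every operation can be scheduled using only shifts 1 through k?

3

The precedence chain requires at least 3 distinct shifts.
With at most 2 per shift and 4 operations, at least 2 shifts are needed.
3 works (last occupied shift: shift 3): for example finish=shift 1, turn=shift 2, drill=shift 3, bore=shift 1.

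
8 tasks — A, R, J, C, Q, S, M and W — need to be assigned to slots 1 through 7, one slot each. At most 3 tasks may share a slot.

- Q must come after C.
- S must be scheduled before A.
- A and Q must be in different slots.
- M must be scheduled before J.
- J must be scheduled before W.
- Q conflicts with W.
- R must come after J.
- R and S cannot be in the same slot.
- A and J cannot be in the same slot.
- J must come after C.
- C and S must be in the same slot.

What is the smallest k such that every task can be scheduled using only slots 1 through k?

3

The precedence chain requires at least 3 distinct slots.
With at most 3 per slot and 8 tasks, at least 3 slots are needed.
3 works (last occupied slot: 3): for example M=1; R=3; A=3; J=2; C=1; Q=2; S=1; W=3.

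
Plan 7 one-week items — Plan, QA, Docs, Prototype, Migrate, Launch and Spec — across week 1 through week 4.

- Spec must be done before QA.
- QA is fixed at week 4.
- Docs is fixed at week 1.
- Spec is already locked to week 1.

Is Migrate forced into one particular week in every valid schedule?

No

Migrate can be week 1 (e.g. Launch in week 1, Spec in week 1, Plan in week 1, QA in week 4, Docs in week 1, Prototype in week 1, Migrate in week 1) or week 2 (e.g. Prototype -> week 1, Migrate -> week 2, QA -> week 4, Spec -> week 1, Launch -> week 1, Docs -> week 1, Plan -> week 1).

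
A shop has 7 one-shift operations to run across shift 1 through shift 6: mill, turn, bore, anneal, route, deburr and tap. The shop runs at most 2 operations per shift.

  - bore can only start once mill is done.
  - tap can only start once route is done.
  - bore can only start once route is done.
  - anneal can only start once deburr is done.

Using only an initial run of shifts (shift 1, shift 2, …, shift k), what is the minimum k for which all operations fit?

The precedence chain requires at least 2 distinct shifts.
With at most 2 per shift and 7 operations, at least 4 shifts are needed.
4 works (last occupied shift: shift 4): for example route -> shift 1; deburr -> shift 2; turn -> shift 4; tap -> shift 3; mill -> shift 1; anneal -> shift 3; bore -> shift 2.

4 shifts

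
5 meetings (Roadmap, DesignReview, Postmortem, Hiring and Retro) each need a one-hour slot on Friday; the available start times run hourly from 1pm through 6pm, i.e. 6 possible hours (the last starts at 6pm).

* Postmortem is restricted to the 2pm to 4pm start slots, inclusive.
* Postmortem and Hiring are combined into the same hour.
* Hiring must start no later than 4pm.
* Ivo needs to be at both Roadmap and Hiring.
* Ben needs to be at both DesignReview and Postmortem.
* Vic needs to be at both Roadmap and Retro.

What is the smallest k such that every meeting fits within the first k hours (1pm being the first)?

Postmortem can't be placed before 2pm — that is hour 2 counting from 1pm — so the schedule must run through at least 2 hours.
2 works (last occupied hour: 2pm): for example DesignReview -> 1pm; Roadmap -> 1pm; Retro -> 2pm; Hiring -> 2pm; Postmortem -> 2pm.

2 hours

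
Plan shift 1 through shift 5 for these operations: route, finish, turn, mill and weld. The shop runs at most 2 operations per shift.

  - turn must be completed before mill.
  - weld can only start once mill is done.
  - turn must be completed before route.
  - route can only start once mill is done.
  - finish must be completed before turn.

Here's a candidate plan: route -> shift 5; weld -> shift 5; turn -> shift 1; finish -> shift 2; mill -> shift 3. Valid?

weld can only start once mill is done — holds.
turn must be completed before route — holds.
route can only start once mill is done — holds.
finish must be completed before turn — violated.
The shop runs at most 2 operations per shift — holds.
turn must be completed before mill — holds.

Invalid. finish must be completed before turn.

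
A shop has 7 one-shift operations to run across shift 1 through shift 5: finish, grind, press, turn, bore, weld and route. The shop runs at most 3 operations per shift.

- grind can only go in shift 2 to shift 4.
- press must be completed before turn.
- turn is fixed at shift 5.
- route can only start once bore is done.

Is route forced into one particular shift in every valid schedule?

route can be shift 2 (e.g. weld=shift 2; press=shift 1; bore=shift 1; route=shift 2; turn=shift 5; finish=shift 1; grind=shift 2) or shift 3 (e.g. turn in shift 5, route in shift 3, press in shift 1, grind in shift 2, bore in shift 1, weld in shift 2, finish in shift 1).

No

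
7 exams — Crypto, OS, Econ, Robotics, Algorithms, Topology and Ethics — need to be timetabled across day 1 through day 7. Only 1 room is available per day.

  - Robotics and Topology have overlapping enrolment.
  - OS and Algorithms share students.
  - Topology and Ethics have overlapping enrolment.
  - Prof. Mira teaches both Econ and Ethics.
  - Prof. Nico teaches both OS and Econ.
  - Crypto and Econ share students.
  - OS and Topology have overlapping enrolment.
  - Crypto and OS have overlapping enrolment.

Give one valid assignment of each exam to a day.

Topology in day 6; Ethics in day 7; Algorithms in day 5; Econ in day 3; OS in day 2; Crypto in day 1; Robotics in day 4

Checking: OS(day 2) != Econ(day 3); Crypto(day 1) != OS(day 2); Robotics(day 4) != Topology(day 6); OS(day 2) != Topology(day 6); OS(day 2) != Algorithms(day 5); Topology(day 6) != Ethics(day 7); Crypto(day 1) != Econ(day 3); Econ(day 3) != Ethics(day 7); max 1 per day (cap 1).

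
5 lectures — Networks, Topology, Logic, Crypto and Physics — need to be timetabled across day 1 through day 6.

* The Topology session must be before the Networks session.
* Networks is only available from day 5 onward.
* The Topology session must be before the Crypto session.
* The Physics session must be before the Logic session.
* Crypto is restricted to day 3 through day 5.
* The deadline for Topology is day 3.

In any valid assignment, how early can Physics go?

day 1

Downstream work caps Physics at day 5.
Physics at day 1 is achievable: Physics -> day 1, Networks -> day 5, Topology -> day 1, Crypto -> day 3, Logic -> day 2.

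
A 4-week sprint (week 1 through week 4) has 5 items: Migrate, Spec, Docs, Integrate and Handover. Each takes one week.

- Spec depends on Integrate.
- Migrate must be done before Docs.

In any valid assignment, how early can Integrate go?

Downstream work caps Integrate at week 3.
Integrate at week 1 is achievable: Migrate -> week 1; Docs -> week 2; Integrate -> week 1; Spec -> week 2; Handover -> week 1.

week 1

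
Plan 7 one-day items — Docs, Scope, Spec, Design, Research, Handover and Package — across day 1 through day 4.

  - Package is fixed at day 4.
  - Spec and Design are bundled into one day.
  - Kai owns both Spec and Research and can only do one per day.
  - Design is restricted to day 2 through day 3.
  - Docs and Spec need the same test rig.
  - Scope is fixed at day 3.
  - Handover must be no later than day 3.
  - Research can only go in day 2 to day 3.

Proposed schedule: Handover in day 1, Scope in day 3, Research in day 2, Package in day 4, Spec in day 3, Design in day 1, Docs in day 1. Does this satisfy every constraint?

Scope is fixed at day 3 — holds.
Kai owns both Spec and Research and can only do one per day — holds.
Spec and Design are bundled into one day — violated.
Design is restricted to day 2 through day 3 — violated.
Research can only go in day 2 to day 3 — holds.
Handover must be no later than day 3 — holds.
Docs and Spec need the same test rig — holds.
Package is fixed at day 4 — holds.

No. Spec and Design are bundled into one day is not satisfied.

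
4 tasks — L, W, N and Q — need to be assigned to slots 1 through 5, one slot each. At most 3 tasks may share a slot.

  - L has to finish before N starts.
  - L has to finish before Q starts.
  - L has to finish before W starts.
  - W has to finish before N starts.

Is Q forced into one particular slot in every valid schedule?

Q can be 2 (e.g. W in 2; N in 3; L in 1; Q in 2) or 3 (e.g. L -> 1, Q -> 3, W -> 2, N -> 3).

No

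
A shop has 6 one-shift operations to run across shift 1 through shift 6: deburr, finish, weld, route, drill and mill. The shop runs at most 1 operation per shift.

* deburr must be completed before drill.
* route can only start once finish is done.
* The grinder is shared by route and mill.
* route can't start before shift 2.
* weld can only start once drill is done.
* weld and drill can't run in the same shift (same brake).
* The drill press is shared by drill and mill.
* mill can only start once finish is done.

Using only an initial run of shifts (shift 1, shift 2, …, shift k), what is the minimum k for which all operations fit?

The precedence chain requires at least 3 distinct shifts.
With at most 1 per shift and 6 operations, at least 6 shifts are needed.
6 works (last occupied shift: shift 6): for example deburr=shift 3; weld=shift 5; mill=shift 6; finish=shift 1; drill=shift 4; route=shift 2.

6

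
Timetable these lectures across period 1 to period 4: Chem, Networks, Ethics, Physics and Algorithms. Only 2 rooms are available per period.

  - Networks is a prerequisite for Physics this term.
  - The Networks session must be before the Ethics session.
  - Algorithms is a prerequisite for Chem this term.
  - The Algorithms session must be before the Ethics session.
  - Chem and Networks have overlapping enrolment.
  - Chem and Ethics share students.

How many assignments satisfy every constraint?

Splitting on Chem: it can be period 2 (7), period 3 (13), period 4 (13). Listing each branch's schedules as (Networks, Ethics, Physics, Algorithms) by period number:
Chem=period 2: (1,3,2,1) (1,3,3,1) (1,3,4,1) (1,4,2,1) (1,4,3,1) (1,4,4,1) (3,4,4,1) — 7.
Chem=period 3: (1,2,2,1) (1,2,3,1) (1,2,4,1) (1,4,2,1) (1,4,2,2) (1,4,3,1) (1,4,3,2) (1,4,4,1) (1,4,4,2) (2,4,3,1) (2,4,3,2) (2,4,4,1) (2,4,4,2) — 13.
Chem=period 4: (1,2,2,1) (1,2,3,1) (1,2,4,1) (1,3,2,1) (1,3,2,2) (1,3,3,1) (1,3,3,2) (1,3,4,1) (1,3,4,2) (2,3,3,1) (2,3,3,2) (2,3,4,1) (2,3,4,2) — 13.
Summing: 7 + 13 + 13 = 33.

33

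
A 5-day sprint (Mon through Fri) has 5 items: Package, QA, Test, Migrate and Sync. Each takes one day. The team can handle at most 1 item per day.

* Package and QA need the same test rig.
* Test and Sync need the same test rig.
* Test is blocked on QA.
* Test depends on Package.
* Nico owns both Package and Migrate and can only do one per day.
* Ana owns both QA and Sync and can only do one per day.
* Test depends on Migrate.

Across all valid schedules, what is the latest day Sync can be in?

Fri

Sync at Fri is achievable: Test=Thu; Migrate=Wed; Package=Mon; QA=Tue; Sync=Fri.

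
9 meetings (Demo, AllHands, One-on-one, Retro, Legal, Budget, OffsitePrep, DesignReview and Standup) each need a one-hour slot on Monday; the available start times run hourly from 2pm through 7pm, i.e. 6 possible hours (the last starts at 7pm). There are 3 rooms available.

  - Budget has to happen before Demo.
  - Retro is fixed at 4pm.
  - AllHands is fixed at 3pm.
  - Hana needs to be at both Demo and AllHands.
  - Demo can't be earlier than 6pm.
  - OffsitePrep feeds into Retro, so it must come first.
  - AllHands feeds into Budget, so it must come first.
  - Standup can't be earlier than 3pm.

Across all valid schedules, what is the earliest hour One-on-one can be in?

2pm

One-on-one at 2pm is achievable: Legal -> 2pm, One-on-one -> 2pm, Budget -> 4pm, Demo -> 6pm, Standup -> 3pm, Retro -> 4pm, OffsitePrep -> 2pm, DesignReview -> 3pm, AllHands -> 3pm.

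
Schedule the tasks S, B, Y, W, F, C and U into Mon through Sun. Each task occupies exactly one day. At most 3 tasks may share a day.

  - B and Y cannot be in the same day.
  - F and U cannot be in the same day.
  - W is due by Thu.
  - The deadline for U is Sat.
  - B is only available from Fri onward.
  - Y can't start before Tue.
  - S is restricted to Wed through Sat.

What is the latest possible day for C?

Sun

C at Sun is achievable: C -> Sun; Y -> Tue; U -> Mon; F -> Tue; S -> Wed; B -> Fri; W -> Mon.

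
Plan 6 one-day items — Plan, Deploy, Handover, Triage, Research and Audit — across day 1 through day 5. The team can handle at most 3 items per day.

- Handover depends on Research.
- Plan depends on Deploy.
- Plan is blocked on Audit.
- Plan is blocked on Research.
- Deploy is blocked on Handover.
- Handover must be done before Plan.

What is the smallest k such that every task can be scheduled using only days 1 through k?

4 days

The precedence chain requires at least 4 distinct days.
With at most 3 per day and 6 tasks, at least 2 days are needed.
4 works (last occupied day: day 4): for example Triage=day 1; Research=day 1; Deploy=day 3; Plan=day 4; Audit=day 1; Handover=day 2.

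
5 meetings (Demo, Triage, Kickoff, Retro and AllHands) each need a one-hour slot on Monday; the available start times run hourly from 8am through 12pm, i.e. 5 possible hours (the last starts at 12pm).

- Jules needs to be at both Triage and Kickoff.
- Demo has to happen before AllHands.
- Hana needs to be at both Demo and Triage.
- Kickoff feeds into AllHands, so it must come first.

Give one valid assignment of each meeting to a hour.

Demo in 8am, Triage in 9am, AllHands in 9am, Retro in 8am, Kickoff in 8am

Checking: Kickoff(8am) before AllHands(9am); Demo(8am) before AllHands(9am); Triage(9am) != Kickoff(8am); Demo(8am) != Triage(9am).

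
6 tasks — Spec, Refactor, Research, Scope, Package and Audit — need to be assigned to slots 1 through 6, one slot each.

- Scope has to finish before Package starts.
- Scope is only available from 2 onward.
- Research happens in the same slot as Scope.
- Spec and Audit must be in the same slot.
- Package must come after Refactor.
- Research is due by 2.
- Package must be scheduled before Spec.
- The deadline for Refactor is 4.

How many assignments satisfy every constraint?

16

Splitting on Spec: it can be 4 (2), 5 (5), 6 (9). Listing each branch's schedules as (Refactor, Research, Scope, Package, Audit):
Spec=4: (1,2,2,3,4) (2,2,2,3,4) — 2.
Spec=5: (1,2,2,3,5) (1,2,2,4,5) (2,2,2,3,5) (2,2,2,4,5) (3,2,2,4,5) — 5.
Spec=6: (1,2,2,3,6) (1,2,2,4,6) (1,2,2,5,6) (2,2,2,3,6) (2,2,2,4,6) (2,2,2,5,6) (3,2,2,4,6) (3,2,2,5,6) (4,2,2,5,6) — 9.
Summing: 2 + 5 + 9 = 16.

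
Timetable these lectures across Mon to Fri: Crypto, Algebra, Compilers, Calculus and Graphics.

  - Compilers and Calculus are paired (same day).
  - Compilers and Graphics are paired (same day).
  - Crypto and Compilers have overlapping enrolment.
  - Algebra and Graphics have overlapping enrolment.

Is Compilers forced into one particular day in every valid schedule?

Compilers can be Mon (e.g. Graphics -> Mon; Crypto -> Tue; Algebra -> Tue; Calculus -> Mon; Compilers -> Mon) or Tue (e.g. Compilers in Tue, Graphics in Tue, Algebra in Mon, Crypto in Mon, Calculus in Tue).

No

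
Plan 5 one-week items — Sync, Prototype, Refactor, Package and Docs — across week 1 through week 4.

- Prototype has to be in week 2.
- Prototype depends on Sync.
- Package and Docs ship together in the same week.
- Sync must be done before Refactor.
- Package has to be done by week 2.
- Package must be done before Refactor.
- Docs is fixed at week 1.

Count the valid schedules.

Enumerating: Docs=week 1, Prototype=week 2, Package=week 1, Sync=week 1, Refactor=week 2 | Prototype -> week 2, Docs -> week 1, Refactor -> week 3, Sync -> week 1, Package -> week 1 | Prototype in week 2, Docs in week 1, Refactor in week 4, Package in week 1, Sync in week 1.

3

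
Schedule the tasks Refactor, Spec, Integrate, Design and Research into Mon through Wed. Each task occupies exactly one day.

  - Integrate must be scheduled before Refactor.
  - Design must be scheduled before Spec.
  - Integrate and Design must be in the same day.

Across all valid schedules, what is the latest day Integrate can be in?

Downstream work caps Integrate at Tue.
Integrate at Tue is achievable: Design -> Tue, Research -> Mon, Spec -> Wed, Integrate -> Tue, Refactor -> Wed.

Tue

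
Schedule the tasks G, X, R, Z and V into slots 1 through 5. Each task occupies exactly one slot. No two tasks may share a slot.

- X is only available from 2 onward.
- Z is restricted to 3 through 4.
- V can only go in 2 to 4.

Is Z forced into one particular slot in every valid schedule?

Z can be 3 (e.g. X -> 4, Z -> 3, V -> 2, R -> 5, G -> 1) or 4 (e.g. G=1, Z=4, X=3, V=2, R=5).

No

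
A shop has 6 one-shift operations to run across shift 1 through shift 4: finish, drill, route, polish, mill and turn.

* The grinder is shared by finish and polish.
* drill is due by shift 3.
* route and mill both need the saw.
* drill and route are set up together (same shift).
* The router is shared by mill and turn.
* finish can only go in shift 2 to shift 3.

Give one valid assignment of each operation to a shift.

route=shift 1; polish=shift 1; drill=shift 1; mill=shift 2; finish=shift 2; turn=shift 1

Checking: finish(shift 2) != polish(shift 1); mill(shift 2) != turn(shift 1); route(shift 1) != mill(shift 2); drill = route = shift 1; drill=shift 1 in [shift 1,shift 3]; finish=shift 2 in [shift 2,shift 3].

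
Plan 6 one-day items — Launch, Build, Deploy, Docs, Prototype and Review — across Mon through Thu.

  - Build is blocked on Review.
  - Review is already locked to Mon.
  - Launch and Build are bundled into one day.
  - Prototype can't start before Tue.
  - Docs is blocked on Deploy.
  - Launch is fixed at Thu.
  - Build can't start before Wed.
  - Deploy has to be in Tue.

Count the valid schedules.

6

Splitting on Docs: it can be Wed (3), Thu (3). Listing each branch's schedules as (Launch, Build, Deploy, Prototype, Review):
Docs=Wed: (Thu,Thu,Tue,Tue,Mon) (Thu,Thu,Tue,Wed,Mon) (Thu,Thu,Tue,Thu,Mon) — 3.
Docs=Thu: (Thu,Thu,Tue,Tue,Mon) (Thu,Thu,Tue,Wed,Mon) (Thu,Thu,Tue,Thu,Mon) — 3.
Summing: 3 + 3 = 6.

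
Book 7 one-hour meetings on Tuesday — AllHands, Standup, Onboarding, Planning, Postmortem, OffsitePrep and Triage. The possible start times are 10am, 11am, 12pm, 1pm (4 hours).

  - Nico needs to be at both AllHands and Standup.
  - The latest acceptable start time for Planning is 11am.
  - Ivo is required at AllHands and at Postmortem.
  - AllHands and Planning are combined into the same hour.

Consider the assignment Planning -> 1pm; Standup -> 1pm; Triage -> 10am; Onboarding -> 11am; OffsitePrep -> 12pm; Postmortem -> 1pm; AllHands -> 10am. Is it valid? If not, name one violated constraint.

No — it violates: The latest acceptable start time for Planning is 11am

Ivo is required at AllHands and at Postmortem — holds.
The latest acceptable start time for Planning is 11am — violated.
Nico needs to be at both AllHands and Standup — holds.
AllHands and Planning are combined into the same hour — violated.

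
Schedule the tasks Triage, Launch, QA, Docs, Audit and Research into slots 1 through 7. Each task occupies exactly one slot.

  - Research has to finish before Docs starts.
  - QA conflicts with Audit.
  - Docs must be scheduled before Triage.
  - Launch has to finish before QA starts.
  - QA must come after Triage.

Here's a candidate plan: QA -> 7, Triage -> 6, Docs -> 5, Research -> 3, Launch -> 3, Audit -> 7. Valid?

QA conflicts with Audit — violated.
Docs must be scheduled before Triage — holds.
QA must come after Triage — holds.
Launch has to finish before QA starts — holds.
Research has to finish before Docs starts — holds.

No — it violates: QA conflicts with Audit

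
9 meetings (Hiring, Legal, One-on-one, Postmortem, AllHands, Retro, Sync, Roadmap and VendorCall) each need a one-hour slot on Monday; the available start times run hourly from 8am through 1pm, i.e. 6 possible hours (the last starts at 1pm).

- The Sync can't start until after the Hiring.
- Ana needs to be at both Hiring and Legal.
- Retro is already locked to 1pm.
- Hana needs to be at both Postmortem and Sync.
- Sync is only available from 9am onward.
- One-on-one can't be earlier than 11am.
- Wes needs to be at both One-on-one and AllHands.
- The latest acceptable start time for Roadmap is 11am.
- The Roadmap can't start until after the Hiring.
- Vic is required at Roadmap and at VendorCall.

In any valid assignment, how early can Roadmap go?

9am

Precedence pushes Roadmap to at least 9am; Roadmap's own window allows nothing later than 11am.
Roadmap at 9am is achievable: Postmortem -> 8am, Sync -> 9am, Roadmap -> 9am, VendorCall -> 8am, Hiring -> 8am, Retro -> 1pm, Legal -> 9am, AllHands -> 8am, One-on-one -> 11am.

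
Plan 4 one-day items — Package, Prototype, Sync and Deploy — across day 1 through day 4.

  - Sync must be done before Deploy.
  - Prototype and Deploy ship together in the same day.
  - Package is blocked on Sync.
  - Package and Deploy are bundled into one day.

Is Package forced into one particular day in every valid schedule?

Package can be day 2 (e.g. Prototype=day 2, Deploy=day 2, Package=day 2, Sync=day 1) or day 3 (e.g. Package=day 3, Deploy=day 3, Prototype=day 3, Sync=day 1).

No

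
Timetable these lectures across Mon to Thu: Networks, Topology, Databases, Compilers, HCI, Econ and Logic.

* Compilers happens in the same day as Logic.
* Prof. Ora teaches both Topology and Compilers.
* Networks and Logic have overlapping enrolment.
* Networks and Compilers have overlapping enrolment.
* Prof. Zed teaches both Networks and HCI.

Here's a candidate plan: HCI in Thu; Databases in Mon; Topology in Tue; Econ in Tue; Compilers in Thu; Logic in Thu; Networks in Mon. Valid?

Yes, all constraints hold

Prof. Zed teaches both Networks and HCI — holds.
Networks and Logic have overlapping enrolment — holds.
Networks and Compilers have overlapping enrolment — holds.
Prof. Ora teaches both Topology and Compilers — holds.
Compilers happens in the same day as Logic — holds.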